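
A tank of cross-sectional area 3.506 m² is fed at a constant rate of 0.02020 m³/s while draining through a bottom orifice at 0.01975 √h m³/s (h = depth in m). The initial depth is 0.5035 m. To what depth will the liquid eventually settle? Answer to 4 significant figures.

1.046 m

Level balance: A dh/dt = 0.02020 − 0.01975 √h. Setting dh/dt = 0:
Q_in = 0.01975 √h_ss ⇒ √h_ss = 0.02020/0.01975 = 1.02278.
h_ss = 1.02278² = 1.04609 m. (Since h₀ = 0.5035 m < h_ss, the level will rise toward this value.)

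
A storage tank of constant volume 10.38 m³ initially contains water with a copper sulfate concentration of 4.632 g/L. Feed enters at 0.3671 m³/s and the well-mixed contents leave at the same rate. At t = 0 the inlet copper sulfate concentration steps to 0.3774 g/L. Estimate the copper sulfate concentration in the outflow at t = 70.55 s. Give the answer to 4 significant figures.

0.7284 g/L

Accumulation = in − out for the solute gives V dC/dt = Q(C_in − C).
Time constant τ = V/Q = 10.38/0.3671 = 28.2757 s.
Solution: C(t) = C_in + (C₀ − C_in) e^(−t/τ).
C(70.55) = 0.3774 + (4.632 − 0.3774)·e^(−70.55/28.2757) = 0.3774 + (4.25460)·0.0824901 = 0.728362 g/L.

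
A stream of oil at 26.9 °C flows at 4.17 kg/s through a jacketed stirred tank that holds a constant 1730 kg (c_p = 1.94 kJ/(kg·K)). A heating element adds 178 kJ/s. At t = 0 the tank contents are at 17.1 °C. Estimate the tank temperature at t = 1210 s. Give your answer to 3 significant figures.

47.2 °C

M c_p dT/dt = ṁ c_p (T_in − T) + Q̇.
Rearrange: dT/dt = (T_ss − T)/τ with τ = M/ṁ = 414.87 s and T_ss = T_in + Q̇/(ṁ c_p) = 48.903 °C.
Solution: T(t) = T_ss + (T₀ − T_ss) e^(−t/τ).
T(1210) = 48.903 + (-31.803)·e^(−1210/414.87) = 48.903 + (-31.803)·0.054118 = 47.182 °C.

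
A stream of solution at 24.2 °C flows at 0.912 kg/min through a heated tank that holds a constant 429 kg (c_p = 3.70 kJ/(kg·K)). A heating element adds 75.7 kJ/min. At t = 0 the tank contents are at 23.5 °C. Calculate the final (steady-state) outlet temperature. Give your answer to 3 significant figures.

46.6 °C

M c_p dT/dt = ṁ c_p (T_in − T) + Q̇.
At steady state dT/dt = 0 ⇒ T_ss = T_in + Q̇/(ṁ c_p) = 24.2 + 75.7/(0.912·3.70) = 46.634 °C.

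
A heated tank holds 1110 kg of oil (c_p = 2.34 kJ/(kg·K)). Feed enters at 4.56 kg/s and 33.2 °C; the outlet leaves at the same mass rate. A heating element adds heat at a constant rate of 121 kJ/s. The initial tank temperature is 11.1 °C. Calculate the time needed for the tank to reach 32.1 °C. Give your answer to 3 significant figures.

241 s

M c_p dT/dt = ṁ c_p (T_in − T) + Q̇.
τ = M/ṁ = 243.42 s; T_ss = T_in + Q̇/(ṁ c_p) = 44.540 °C.
T(t) = T_ss + (T₀ − T_ss) e^(−t/τ). Set T = 32.1:
e^(−t/τ) = (32.1 − 44.540)/(11.1 − 44.540) = 0.37201
t = −243.42 · ln(0.37201) = 240.71 s.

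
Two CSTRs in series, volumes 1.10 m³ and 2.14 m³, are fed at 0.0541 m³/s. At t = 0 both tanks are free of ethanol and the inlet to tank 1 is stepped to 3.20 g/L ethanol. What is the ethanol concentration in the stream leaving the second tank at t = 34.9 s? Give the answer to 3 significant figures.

Time constants: τᵢ = Vᵢ/Q for each well-mixed tank.
τ₁ = 1.10/0.0541 = 20.333 s; τ₂ = 2.14/0.0541 = 39.556 s.
Solving the cascade with C₁(0)=C₂(0)=0 gives C₂(t) = C_in[1 − (τ₁ e^(−t/τ₁) − τ₂ e^(−t/τ₂))/(τ₁ − τ₂)].
At t = 34.9: e^(−t/τ₁) = 0.17970, e^(−t/τ₂) = 0.41384.
C₂ = 3.20·[1 − (20.333·0.17970 − 39.556·0.41384)/(-19.224)] = 3.20·0.33852 = 1.0833 g/L.

1.08 g/L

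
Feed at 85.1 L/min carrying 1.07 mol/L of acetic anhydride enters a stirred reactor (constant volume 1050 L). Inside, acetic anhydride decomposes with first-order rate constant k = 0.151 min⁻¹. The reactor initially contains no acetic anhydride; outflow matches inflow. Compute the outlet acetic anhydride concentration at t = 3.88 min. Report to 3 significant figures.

Species balance: V dC/dt = Q C_in − Q C − k V C.
dC/dt = (Q/V) C_in − (Q/V + k) C; effective rate a = Q/V + k = 0.081048 + 0.151 = 0.23205 min⁻¹.
C_ss = Q C_in/(Q + kV) = 0.37372 mol/L; C(t) = C_ss + (C₀ − C_ss) e^(−a t).
C(3.88) = 0.37372 + (-0.37372)·e^(−0.23205·3.88) = 0.37372 + (-0.37372)·0.40643 = 0.22183 mol/L.

0.222 mol/L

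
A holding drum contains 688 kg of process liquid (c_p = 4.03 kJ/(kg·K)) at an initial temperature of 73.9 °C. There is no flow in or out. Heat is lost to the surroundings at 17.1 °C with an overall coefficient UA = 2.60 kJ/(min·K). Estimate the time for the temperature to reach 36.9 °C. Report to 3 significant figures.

Unsteady energy balance on the tank contents: M c_p dT/dt = −UA(T − T_amb).
τ = M c_p/UA = 1066.4 min; T_ss = T_amb = 17.100 °C.
T(t) = T_ss + (T₀ − T_ss)e^(−t/τ); set T = 36.9:
t = −τ ln[(T − T_ss)/(T₀ − T_ss)] = −1066.4 · ln(0.34859) = 1123.8 min.

1120 min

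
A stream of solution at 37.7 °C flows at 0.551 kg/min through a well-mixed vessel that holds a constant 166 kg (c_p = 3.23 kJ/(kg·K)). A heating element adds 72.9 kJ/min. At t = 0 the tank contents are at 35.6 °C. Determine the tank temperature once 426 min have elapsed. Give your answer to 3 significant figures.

Unsteady energy balance on the tank contents: M c_p dT/dt = ṁ c_p (T_in − T) + 72.9.
τ = M/ṁ = 301.27 min; T_ss = T_in + Q̇/(ṁ c_p) = 37.7 + 72.9/(0.551·3.23) = 78.661 °C.
Solution: T(t) = T_ss + (T₀ − T_ss) e^(−t/τ).
T(426) = 78.661 + (-43.061)·e^(−426/301.27) = 78.661 + (-43.061)·0.24317 = 68.190 °C.

68.2 °C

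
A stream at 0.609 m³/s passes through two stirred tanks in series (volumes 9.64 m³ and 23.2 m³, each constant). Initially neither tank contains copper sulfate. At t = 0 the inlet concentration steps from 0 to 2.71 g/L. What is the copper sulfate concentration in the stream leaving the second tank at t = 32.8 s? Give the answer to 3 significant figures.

Time constants: τᵢ = Vᵢ/Q for each well-mixed tank.
τ₁ = 9.64/0.609 = 15.829 s; τ₂ = 23.2/0.609 = 38.095 s.
Tank 1: C₁ = C_in(1 − e^(−t/τ₁)). Tank 2 (τ₁ ≠ τ₂): C₂ = C_in[1 − (τ₁ e^(−t/τ₁) − τ₂ e^(−t/τ₂))/(τ₁ − τ₂)].
At t = 32.8: e^(−t/τ₁) = 0.12592, e^(−t/τ₂) = 0.42274.
C₂ = 2.71·[1 − (15.829·0.12592 − 38.095·0.42274)/(-22.266)] = 2.71·0.36625 = 0.99253 g/L.

0.993 g/L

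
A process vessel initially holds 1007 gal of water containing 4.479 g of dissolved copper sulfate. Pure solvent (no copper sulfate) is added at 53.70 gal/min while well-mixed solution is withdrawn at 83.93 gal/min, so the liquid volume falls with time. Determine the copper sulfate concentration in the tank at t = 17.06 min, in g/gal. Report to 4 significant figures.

Total volume: dV/dt = Q_in − Q_out = -30.2300 gal/min, so V(t) = 1007 − 30.2300 t and V(17.06) = 491.276 gal.
Species balance (pure solvent in): dm/dt = −Q_out · m/V(t).
Separate: dm/m = −Q_out dt/V(t) ⇒ ln(m/m₀) = −(Q_out/(Q_in−Q_out)) ln(V/V₀).
m = m₀ (V₀/V)^(Q_out/(Q_in−Q_out)) = 4.479 × (1007/491.276)^(-2.77638) = 0.610622 g.
C = m/V = 0.610622/491.276 = 0.00124293 g/gal.

0.001243 g/gal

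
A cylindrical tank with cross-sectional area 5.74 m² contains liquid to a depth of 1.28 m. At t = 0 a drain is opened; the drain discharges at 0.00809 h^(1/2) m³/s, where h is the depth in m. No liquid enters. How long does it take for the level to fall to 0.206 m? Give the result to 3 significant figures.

961 s

A dh/dt = −Q_out = −0.00809 √h.
Separate and integrate: 2(√h − √h₀) = −(0.00809/A) t.
t = 2A(√h₀ − √h)/0.00809 = 2·5.74·(√1.28 − √0.206)/0.00809
  = 11.480 × (1.1314 − 0.45387) / 0.00809 = 961.39 s.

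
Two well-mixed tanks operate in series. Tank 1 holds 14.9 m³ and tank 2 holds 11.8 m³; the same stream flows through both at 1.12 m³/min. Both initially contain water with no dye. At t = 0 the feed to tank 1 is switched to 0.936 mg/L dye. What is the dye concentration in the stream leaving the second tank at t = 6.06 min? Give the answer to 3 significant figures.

0.0876 mg/L

Each tank obeys Vᵢ dCᵢ/dt = Q(Cᵢ₋₁ − Cᵢ), so τᵢ = Vᵢ/Q.
τ₁ = 14.9/1.12 = 13.304 min; τ₂ = 11.8/1.12 = 10.536 min.
Tank 1: C₁ = C_in(1 − e^(−t/τ₁)). Tank 2 (τ₁ ≠ τ₂): C₂ = C_in[1 − (τ₁ e^(−t/τ₁) − τ₂ e^(−t/τ₂))/(τ₁ − τ₂)].
At t = 6.06: e^(−t/τ₁) = 0.63412, e^(−t/τ₂) = 0.56260.
C₂ = 0.936·[1 − (13.304·0.63412 − 10.536·0.56260)/(2.7679)] = 0.936·0.093642 = 0.087649 mg/L.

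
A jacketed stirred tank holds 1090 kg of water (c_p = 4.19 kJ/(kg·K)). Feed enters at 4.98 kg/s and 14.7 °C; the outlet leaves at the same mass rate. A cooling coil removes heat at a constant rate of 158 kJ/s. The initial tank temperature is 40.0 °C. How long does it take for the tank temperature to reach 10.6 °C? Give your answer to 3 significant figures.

492 s

M c_p dT/dt = ṁ c_p (T_in − T) − Q̇.
τ = M/ṁ = 218.88 s; T_ss = T_in − Q̇/(ṁ c_p) = 7.1279 °C.
T(t) = T_ss + (T₀ − T_ss) e^(−t/τ). Set T = 10.6:
e^(−t/τ) = (10.6 − 7.1279)/(40.0 − 7.1279) = 0.10562
t = −218.88 · ln(0.10562) = 492.01 s.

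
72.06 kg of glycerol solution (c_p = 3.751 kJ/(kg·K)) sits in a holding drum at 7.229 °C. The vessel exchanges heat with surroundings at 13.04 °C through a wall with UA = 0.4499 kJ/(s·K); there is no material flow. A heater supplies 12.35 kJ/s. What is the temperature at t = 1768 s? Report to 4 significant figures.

38.74 °C

Lumped-capacitance energy balance: M c_p dT/dt = UA(T_amb − T) + Q̇.
dT/dt = (T_ss − T)/τ with T_ss = T_amb + Q̇/UA = 13.04 + 12.35/0.4499 = 40.4905 °C, τ = M c_p/UA = 72.06·3.751/0.4499 = 600.794 s.
T approaches T_ss exponentially: T(t) = T_ss + (T₀ − T_ss) e^(−t/τ).
T(1768) = 40.4905 + (-33.2615)·0.0527193 = 38.7370 °C.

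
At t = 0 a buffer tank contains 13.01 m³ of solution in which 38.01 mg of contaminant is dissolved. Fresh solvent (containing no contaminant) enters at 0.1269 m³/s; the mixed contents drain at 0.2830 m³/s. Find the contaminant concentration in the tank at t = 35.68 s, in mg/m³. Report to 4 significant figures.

Let m(t) be the amount of contaminant. Volume: V(t) = V₀ + (Q_in − Q_out) t = 13.01 − 0.156100 t; V(35.68) = 7.44035 m³.
Solute balance: dm/dt = 0 − Q_out C = −Q_out m/V(t).
dm/m = −Q_out dt/(V₀ − 0.156100 t); integrating gives ln(m/m₀) = −(Q_out/(Q_in−Q_out)) ln(V/V₀).
m = m₀ (V₀/V)^(Q_out/(Q_in−Q_out)) = 38.01 × (13.01/7.44035)^(-1.81294) = 13.8015 mg.
C = m/V = 13.8015/7.44035 = 1.85495 mg/m³.

1.855 mg/m³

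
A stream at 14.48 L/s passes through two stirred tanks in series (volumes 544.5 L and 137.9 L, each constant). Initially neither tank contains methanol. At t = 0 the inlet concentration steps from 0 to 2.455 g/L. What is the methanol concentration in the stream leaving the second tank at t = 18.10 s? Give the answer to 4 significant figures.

Time constants: τᵢ = Vᵢ/Q for each well-mixed tank.
τ₁ = 544.5/14.48 = 37.6036 s; τ₂ = 137.9/14.48 = 9.52348 s.
Solving the cascade with C₁(0)=C₂(0)=0 gives C₂(t) = C_in[1 − (τ₁ e^(−t/τ₁) − τ₂ e^(−t/τ₂))/(τ₁ − τ₂)].
At t = 18.10: e^(−t/τ₁) = 0.617957, e^(−t/τ₂) = 0.149484.
C₂ = 2.455·[1 − (37.6036·0.617957 − 9.52348·0.149484)/(28.0801)] = 2.455·0.223159 = 0.547855 g/L.

0.5479 g/L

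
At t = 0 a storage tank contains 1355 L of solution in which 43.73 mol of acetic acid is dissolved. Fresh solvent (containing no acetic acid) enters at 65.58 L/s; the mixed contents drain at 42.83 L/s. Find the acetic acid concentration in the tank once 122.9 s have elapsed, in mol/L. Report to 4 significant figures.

Let m(t) be the amount of acetic acid. Volume: V(t) = V₀ + (Q_in − Q_out) t = 1355 + 22.7500 t; V(122.9) = 4150.98 L.
Species balance (pure solvent in): dm/dt = −Q_out · m/V(t).
dm/m = −Q_out dt/(V₀ + 22.7500 t); integrating gives ln(m/m₀) = −(Q_out/(Q_in−Q_out)) ln(V/V₀).
m = m₀ (V₀/V)^(Q_out/(Q_in−Q_out)) = 43.73 × (1355/4150.98)^(1.88264) = 5.31399 mol.
C = m/V = 5.31399/4150.98 = 0.00128018 mol/L.

0.001280 mol/L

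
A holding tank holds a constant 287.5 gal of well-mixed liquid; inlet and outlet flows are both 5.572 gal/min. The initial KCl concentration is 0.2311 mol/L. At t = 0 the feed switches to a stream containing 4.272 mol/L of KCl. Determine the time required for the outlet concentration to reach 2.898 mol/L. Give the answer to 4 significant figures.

Species balance: V dC/dt = Q(C_in − C) ⇒ τ = V/Q = 51.5973 min.
C(t) = C_in + (C₀ − C_in) e^(−t/τ). Set C = 2.898 and solve for t:
e^(−t/τ) = (C − C_in)/(C₀ − C_in) = (2.898 − 4.272)/(0.2311 − 4.272) = 0.340023
t = −τ ln(…) = 51.5973 × 1.07874 = 55.6601 min.

55.66 min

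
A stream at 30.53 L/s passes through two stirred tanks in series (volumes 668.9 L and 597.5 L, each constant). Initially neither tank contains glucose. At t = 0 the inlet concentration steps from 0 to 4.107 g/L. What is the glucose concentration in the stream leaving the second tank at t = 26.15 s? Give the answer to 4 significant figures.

1.477 g/L

Each tank obeys Vᵢ dCᵢ/dt = Q(Cᵢ₋₁ − Cᵢ), so τᵢ = Vᵢ/Q.
τ₁ = 668.9/30.53 = 21.9096 s; τ₂ = 597.5/30.53 = 19.5709 s.
Solving the cascade with C₁(0)=C₂(0)=0 gives C₂(t) = C_in[1 − (τ₁ e^(−t/τ₁) − τ₂ e^(−t/τ₂))/(τ₁ − τ₂)].
At t = 26.15: e^(−t/τ₁) = 0.303146, e^(−t/τ₂) = 0.262851.
C₂ = 4.107·[1 − (21.9096·0.303146 − 19.5709·0.262851)/(2.33868)] = 4.107·0.359655 = 1.47710 g/L.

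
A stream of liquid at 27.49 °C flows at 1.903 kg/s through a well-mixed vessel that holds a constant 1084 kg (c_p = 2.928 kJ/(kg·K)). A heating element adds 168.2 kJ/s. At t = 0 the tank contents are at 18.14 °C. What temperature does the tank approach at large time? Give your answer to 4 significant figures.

First-law balance (no shaft work): M c_p dT/dt = ṁ c_p (T_in − T) + 168.2.
At steady state dT/dt = 0 ⇒ T_ss = T_in + Q̇/(ṁ c_p) = 27.49 + 168.2/(1.903·2.928) = 57.6767 °C.

57.68 °C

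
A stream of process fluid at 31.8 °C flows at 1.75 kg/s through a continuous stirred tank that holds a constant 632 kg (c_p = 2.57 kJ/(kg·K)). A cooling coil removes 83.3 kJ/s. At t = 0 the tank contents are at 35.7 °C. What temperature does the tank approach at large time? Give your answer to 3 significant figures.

13.3 °C

M c_p dT/dt = ṁ c_p (T_in − T) − Q̇.
At steady state dT/dt = 0 ⇒ T_ss = T_in − Q̇/(ṁ c_p) = 31.8 − 83.3/(1.75·2.57) = 13.279 °C.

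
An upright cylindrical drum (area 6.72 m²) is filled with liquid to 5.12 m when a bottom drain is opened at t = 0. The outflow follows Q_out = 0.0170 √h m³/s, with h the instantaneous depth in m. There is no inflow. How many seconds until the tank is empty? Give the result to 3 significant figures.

1790 s

Unsteady balance on liquid volume: A dh/dt = −0.0170 √h.
This is separable: 2 d(√h)/dt = −0.0170/A, so √h = √h₀ − (0.0170/(2A)) t.
Set h = 0: 2√h₀ = (0.0170/A) t_empty ⇒ t_empty = 2A√h₀/0.0170.
t_empty = 2·6.72·√5.12/0.0170 = 13.440·2.2627/0.0170 = 1788.9 s.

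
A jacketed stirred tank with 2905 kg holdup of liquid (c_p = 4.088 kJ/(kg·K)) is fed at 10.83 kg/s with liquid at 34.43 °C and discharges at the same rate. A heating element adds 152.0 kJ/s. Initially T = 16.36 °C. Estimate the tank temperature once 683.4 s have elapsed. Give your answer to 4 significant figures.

36.18 °C

Heat balance on the well-mixed liquid: M c_p dT/dt = ṁ c_p (T_in − T) + 152.0.
Rearrange: dT/dt = (T_ss − T)/τ with τ = M/ṁ = 268.236 s and T_ss = T_in + Q̇/(ṁ c_p) = 37.8632 °C.
Integrating: T(t) = T_ss + (T₀ − T_ss) e^(−t/τ).
T(683.4) = 37.8632 + (-21.5032)·e^(−683.4/268.236) = 37.8632 + (-21.5032)·0.0782573 = 36.1805 °C.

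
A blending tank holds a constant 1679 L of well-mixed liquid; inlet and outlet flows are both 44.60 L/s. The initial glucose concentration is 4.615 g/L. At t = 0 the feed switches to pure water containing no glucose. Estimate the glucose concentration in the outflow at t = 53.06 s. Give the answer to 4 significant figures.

Transient balance on the dissolved component: V dC/dt = Q(C_in − C).
Rewrite as dC/dt + C/τ = C_in/τ, τ = V/Q = 37.6457 s.
This is linear first-order; C(t) = C_in + (C₀ − C_in) e^(−t/τ).
C(53.06) = 0 + (4.615 − 0)·e^(−53.06/37.6457) = 0 + (4.61500)·0.244276 = 1.12733 g/L.

1.127 g/L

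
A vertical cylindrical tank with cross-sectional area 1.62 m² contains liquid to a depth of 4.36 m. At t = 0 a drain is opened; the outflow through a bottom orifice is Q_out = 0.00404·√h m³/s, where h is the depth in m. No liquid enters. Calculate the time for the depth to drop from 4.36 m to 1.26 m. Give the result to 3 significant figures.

774 s

With no inflow, A dh/dt = −0.00404 √h.
∫ h^(−1/2) dh = −(0.00404/A) ∫ dt, giving 2√h = 2√h₀ − (0.00404/A) t.
t = 2A(√h₀ − √h)/0.00404 = 2·1.62·(√4.36 − √1.26)/0.00404
  = 3.2400 × (2.0881 − 1.1225) / 0.00404 = 774.36 s.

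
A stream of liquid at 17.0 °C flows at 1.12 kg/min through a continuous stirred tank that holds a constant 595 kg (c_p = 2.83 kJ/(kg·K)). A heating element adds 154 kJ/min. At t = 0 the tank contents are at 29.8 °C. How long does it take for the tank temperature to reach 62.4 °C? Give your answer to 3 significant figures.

1280 min

M c_p dT/dt = ṁ c_p (T_in − T) + Q̇.
τ = M/ṁ = 531.25 min; T_ss = T_in + Q̇/(ṁ c_p) = 65.587 °C.
T(t) = T_ss + (T₀ − T_ss) e^(−t/τ). Set T = 62.4:
e^(−t/τ) = (62.4 − 65.587)/(29.8 − 65.587) = 0.089044
t = −531.25 · ln(0.089044) = 1284.9 min.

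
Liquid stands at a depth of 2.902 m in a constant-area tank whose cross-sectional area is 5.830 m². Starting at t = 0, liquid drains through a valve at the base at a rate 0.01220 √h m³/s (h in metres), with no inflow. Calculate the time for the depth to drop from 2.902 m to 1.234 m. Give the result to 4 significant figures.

With no inflow, A dh/dt = −0.01220 √h.
This is separable: 2 d(√h)/dt = −0.01220/A, so √h = √h₀ − (0.01220/(2A)) t.
t = 2A(√h₀ − √h)/0.01220 = 2·5.830·(√2.902 − √1.234)/0.01220
  = 11.6600 × (1.70353 − 1.11086) / 0.01220 = 566.437 s.

566.4 s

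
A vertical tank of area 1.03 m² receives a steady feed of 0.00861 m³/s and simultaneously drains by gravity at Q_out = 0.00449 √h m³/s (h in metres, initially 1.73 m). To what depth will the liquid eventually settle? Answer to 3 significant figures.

3.68 m

Level balance: A dh/dt = 0.00861 − 0.00449 √h. Setting dh/dt = 0:
Q_in = 0.00449 √h_ss ⇒ √h_ss = 0.00861/0.00449 = 1.9176.
h_ss = 1.9176² = 3.6772 m. (Since h₀ = 1.73 m < h_ss, the level will rise toward this value.)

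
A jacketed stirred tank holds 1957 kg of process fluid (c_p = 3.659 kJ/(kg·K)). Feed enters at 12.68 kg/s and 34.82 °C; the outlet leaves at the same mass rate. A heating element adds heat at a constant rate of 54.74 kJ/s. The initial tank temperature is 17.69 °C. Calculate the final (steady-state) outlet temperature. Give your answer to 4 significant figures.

36.00 °C

M c_p dT/dt = ṁ c_p (T_in − T) + Q̇.
At steady state dT/dt = 0 ⇒ T_ss = T_in + Q̇/(ṁ c_p) = 34.82 + 54.74/(12.68·3.659) = 35.9998 °C.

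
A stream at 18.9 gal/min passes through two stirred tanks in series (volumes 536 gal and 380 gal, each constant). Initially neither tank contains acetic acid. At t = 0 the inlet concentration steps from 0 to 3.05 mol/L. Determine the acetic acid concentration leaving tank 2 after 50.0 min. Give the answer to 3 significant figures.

1.87 mol/L

Species balance on tank i: dCᵢ/dt = (Cᵢ₋₁ − Cᵢ)/τᵢ with τᵢ = Vᵢ/Q.
τ₁ = 536/18.9 = 28.360 min; τ₂ = 380/18.9 = 20.106 min.
Tank 1: C₁ = C_in(1 − e^(−t/τ₁)). Tank 2 (τ₁ ≠ τ₂): C₂ = C_in[1 − (τ₁ e^(−t/τ₁) − τ₂ e^(−t/τ₂))/(τ₁ − τ₂)].
At t = 50.0: e^(−t/τ₁) = 0.17152, e^(−t/τ₂) = 0.083172.
C₂ = 3.05·[1 − (28.360·0.17152 − 20.106·0.083172)/(8.2540)] = 3.05·0.61328 = 1.8705 mol/L.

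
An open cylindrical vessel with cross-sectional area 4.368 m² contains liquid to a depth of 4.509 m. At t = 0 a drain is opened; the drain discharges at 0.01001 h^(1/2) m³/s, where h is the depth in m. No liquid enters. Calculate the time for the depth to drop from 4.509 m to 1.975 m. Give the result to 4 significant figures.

Unsteady balance on liquid volume: A dh/dt = −0.01001 √h.
∫ h^(−1/2) dh = −(0.01001/A) ∫ dt, giving 2√h = 2√h₀ − (0.01001/A) t.
t = 2A(√h₀ − √h)/0.01001 = 2·4.368·(√4.509 − √1.975)/0.01001
  = 8.73600 × (2.12344 − 1.40535) / 0.01001 = 626.700 s.

626.7 s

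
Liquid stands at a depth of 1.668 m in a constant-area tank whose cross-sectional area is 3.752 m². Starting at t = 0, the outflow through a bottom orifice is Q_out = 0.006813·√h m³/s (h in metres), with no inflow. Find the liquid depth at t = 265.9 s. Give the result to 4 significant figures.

With no inflow, A dh/dt = −0.006813 √h.
∫ h^(−1/2) dh = −(0.006813/A) ∫ dt, giving 2√h = 2√h₀ − (0.006813/A) t.
√h = √1.668 − 0.006813·265.9/(2·3.752) = 1.29151 − 0.241415 = 1.05010.
h = 1.05010² = 1.10270 m.

1.103 m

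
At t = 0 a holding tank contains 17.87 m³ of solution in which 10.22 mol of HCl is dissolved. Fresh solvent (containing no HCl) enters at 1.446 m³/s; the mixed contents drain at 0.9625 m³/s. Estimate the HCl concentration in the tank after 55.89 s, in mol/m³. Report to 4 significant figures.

0.03638 mol/m³

Total volume: dV/dt = Q_in − Q_out = 0.483500 m³/s, so V(t) = 17.87 + 0.483500 t and V(55.89) = 44.8928 m³.
Solute balance: dm/dt = 0 − Q_out C = −Q_out m/V(t).
Separate: dm/m = −Q_out dt/V(t) ⇒ ln(m/m₀) = −(Q_out/(Q_in−Q_out)) ln(V/V₀).
m = m₀ (V₀/V)^(Q_out/(Q_in−Q_out)) = 10.22 × (17.87/44.8928)^(1.99069) = 1.63331 mol.
C = m/V = 1.63331/44.8928 = 0.0363825 mol/m³.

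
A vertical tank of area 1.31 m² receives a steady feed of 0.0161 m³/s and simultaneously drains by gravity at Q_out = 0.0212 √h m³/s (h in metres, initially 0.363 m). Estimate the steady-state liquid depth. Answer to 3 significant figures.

A dh/dt = Q_in − 0.0212 √h. Steady state requires inflow = outflow:
Q_in = 0.0212 √h_ss ⇒ √h_ss = 0.0161/0.0212 = 0.75943.
h_ss = 0.75943² = 0.57674 m. (Since h₀ = 0.363 m < h_ss, the level will rise toward this value.)

0.577 m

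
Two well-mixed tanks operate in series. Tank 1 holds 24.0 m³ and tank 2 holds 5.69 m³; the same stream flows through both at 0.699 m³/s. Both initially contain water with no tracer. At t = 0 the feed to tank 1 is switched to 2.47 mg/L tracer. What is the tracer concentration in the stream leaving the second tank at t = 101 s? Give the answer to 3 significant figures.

2.30 mg/L

Species balance on tank i: dCᵢ/dt = (Cᵢ₋₁ − Cᵢ)/τᵢ with τᵢ = Vᵢ/Q.
τ₁ = 24.0/0.699 = 34.335 s; τ₂ = 5.69/0.699 = 8.1402 s.
Tank 1: C₁ = C_in(1 − e^(−t/τ₁)). Tank 2 (τ₁ ≠ τ₂): C₂ = C_in[1 − (τ₁ e^(−t/τ₁) − τ₂ e^(−t/τ₂))/(τ₁ − τ₂)].
At t = 101: e^(−t/τ₁) = 0.052780, e^(−t/τ₂) = 4.0876e-06.
C₂ = 2.47·[1 − (34.335·0.052780 − 8.1402·4.0876e-06)/(26.195)] = 2.47·0.93082 = 2.2991 mg/L.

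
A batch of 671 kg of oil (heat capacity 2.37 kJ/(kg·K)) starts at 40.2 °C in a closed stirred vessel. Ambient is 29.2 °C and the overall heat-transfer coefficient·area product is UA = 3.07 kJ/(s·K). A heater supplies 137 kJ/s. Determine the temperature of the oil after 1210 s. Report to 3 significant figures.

M c_p dT/dt = −UA(T − T_amb) + Q̇.
dT/dt = (T_ss − T)/τ with T_ss = T_amb + Q̇/UA = 29.2 + 137/3.07 = 73.825 °C, τ = M c_p/UA = 671·2.37/3.07 = 518.00 s.
T approaches T_ss exponentially: T(t) = T_ss + (T₀ − T_ss) e^(−t/τ).
T(1210) = 73.825 + (-33.625)·0.096724 = 70.573 °C.

70.6 °C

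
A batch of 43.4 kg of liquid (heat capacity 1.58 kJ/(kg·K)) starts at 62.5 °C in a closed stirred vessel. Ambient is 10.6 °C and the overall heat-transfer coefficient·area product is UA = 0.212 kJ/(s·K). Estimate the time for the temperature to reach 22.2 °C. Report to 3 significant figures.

485 s

Lumped-capacitance energy balance: M c_p dT/dt = UA(T_amb − T).
τ = M c_p/UA = 323.45 s; T_ss = T_amb = 10.600 °C.
T(t) = T_ss + (T₀ − T_ss)e^(−t/τ); set T = 22.2:
t = −τ ln[(T − T_ss)/(T₀ − T_ss)] = −323.45 · ln(0.22351) = 484.63 s.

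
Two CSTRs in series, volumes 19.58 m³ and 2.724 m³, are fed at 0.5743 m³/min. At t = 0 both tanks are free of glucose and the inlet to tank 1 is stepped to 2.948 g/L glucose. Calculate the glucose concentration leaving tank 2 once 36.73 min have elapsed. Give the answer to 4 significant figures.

1.782 g/L

Time constants: τᵢ = Vᵢ/Q for each well-mixed tank.
τ₁ = 19.58/0.5743 = 34.0937 min; τ₂ = 2.724/0.5743 = 4.74317 min.
Tank 1: C₁ = C_in(1 − e^(−t/τ₁)). Tank 2 (τ₁ ≠ τ₂): C₂ = C_in[1 − (τ₁ e^(−t/τ₁) − τ₂ e^(−t/τ₂))/(τ₁ − τ₂)].
At t = 36.73: e^(−t/τ₁) = 0.340505, e^(−t/τ₂) = 0.000433433.
C₂ = 2.948·[1 − (34.0937·0.340505 − 4.74317·0.000433433)/(29.3505)] = 2.948·0.604538 = 1.78218 g/L.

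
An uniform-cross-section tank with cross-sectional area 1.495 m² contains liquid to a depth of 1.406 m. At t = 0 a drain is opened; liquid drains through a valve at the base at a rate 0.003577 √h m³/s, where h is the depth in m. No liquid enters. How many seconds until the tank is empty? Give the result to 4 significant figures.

With no inflow, A dh/dt = −0.003577 √h.
Separate and integrate: 2(√h − √h₀) = −(0.003577/A) t.
Set h = 0: 2√h₀ = (0.003577/A) t_empty ⇒ t_empty = 2A√h₀/0.003577.
t_empty = 2·1.495·√1.406/0.003577 = 2.99000·1.18575/0.003577 = 991.163 s.

991.2 s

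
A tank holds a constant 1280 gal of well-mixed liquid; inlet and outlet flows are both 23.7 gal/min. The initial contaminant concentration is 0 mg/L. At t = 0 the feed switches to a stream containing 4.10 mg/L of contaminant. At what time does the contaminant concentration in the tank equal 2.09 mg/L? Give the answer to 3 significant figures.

38.5 min

Species balance: V dC/dt = Q(C_in − C) ⇒ τ = V/Q = 54.008 min.
C(t) = C_in + (C₀ − C_in) e^(−t/τ). Set C = 2.09 and solve for t:
e^(−t/τ) = (C − C_in)/(C₀ − C_in) = (2.09 − 4.10)/(0 − 4.10) = 0.49024
t = −τ ln(…) = 54.008 × 0.71285 = 38.500 min.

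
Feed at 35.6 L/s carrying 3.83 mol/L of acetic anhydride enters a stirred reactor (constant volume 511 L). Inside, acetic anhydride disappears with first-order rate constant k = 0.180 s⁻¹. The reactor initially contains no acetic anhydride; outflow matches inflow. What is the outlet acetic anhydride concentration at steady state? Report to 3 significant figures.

V dC/dt = Q(C_in − C) − k V C.
Steady state (dC/dt = 0): C_ss = Q C_in/(Q + kV) = C_in/(1 + kV/Q).
C_ss = 35.6·3.83/(35.6 + 0.180·511) = 136.35/127.58 = 1.0687 mol/L.

1.07 mol/L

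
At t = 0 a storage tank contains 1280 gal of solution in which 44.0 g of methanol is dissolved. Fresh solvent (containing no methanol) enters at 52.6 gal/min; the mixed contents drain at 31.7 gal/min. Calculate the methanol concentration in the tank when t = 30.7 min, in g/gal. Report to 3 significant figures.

Let m(t) be the amount of methanol. Volume: V(t) = V₀ + (Q_in − Q_out) t = 1280 + 20.900 t; V(30.7) = 1921.6 gal.
Species balance (pure solvent in): dm/dt = −Q_out · m/V(t).
Separate: dm/m = −Q_out dt/V(t) ⇒ ln(m/m₀) = −(Q_out/(Q_in−Q_out)) ln(V/V₀).
m = m₀ (V₀/V)^(Q_out/(Q_in−Q_out)) = 44.0 × (1280/1921.6)^(1.5167) = 23.758 g.
C = m/V = 23.758/1921.6 = 0.012363 g/gal.

0.0124 g/gal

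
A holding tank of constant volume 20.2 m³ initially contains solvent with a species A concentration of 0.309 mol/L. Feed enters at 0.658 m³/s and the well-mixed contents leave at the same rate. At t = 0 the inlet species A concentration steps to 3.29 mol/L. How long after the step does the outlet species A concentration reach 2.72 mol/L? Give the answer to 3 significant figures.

50.8 s

Species balance: V dC/dt = Q(C_in − C) ⇒ τ = V/Q = 30.699 s.
C(t) = C_in + (C₀ − C_in) e^(−t/τ). Set C = 2.72 and solve for t:
e^(−t/τ) = (C − C_in)/(C₀ − C_in) = (2.72 − 3.29)/(0.309 − 3.29) = 0.19121
t = −τ ln(…) = 30.699 × 1.6544 = 50.788 s.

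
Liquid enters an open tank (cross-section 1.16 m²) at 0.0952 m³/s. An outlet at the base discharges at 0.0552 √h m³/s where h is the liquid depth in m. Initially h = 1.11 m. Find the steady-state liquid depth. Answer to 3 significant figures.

2.97 m

A dh/dt = Q_in − 0.0552 √h. Steady state requires inflow = outflow:
Q_in = 0.0552 √h_ss ⇒ √h_ss = 0.0952/0.0552 = 1.7246.
h_ss = 1.7246² = 2.9744 m. (Since h₀ = 1.11 m < h_ss, the level will rise toward this value.)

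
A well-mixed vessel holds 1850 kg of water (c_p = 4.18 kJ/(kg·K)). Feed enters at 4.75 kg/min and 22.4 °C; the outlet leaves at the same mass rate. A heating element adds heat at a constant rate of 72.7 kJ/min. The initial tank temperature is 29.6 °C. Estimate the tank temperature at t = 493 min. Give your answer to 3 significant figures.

27.1 °C

M c_p dT/dt = ṁ c_p (T_in − T) + Q̇.
τ = M/ṁ = 389.47 min; T_ss = T_in + Q̇/(ṁ c_p) = 22.4 + 72.7/(4.75·4.18) = 26.062 °C.
Solution: T(t) = T_ss + (T₀ − T_ss) e^(−t/τ).
T(493) = 26.062 + (3.5385)·e^(−493/389.47) = 26.062 + (3.5385)·0.28201 = 27.059 °C.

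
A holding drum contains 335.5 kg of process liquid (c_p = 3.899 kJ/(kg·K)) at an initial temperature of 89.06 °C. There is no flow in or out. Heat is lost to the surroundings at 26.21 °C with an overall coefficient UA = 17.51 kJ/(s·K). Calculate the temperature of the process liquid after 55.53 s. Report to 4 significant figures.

56.10 °C

M c_p dT/dt = −UA(T − T_amb).
dT/dt = (T_ss − T)/τ with T_ss = T_amb = 26.2100 °C, τ = M c_p/UA = 335.5·3.899/17.51 = 74.7067 s.
Solution: T(t) = T_ss + (T₀ − T_ss) e^(−t/τ).
T(55.53) = 26.2100 + (62.8500)·0.475539 = 56.0976 °C.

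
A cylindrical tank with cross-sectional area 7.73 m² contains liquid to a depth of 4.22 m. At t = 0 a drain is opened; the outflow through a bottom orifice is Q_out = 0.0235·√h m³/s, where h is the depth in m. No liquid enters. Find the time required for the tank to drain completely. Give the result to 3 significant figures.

1350 s

Accumulation of liquid (constant cross-section A): A dh/dt = −0.0235 √h.
∫ h^(−1/2) dh = −(0.0235/A) ∫ dt, giving 2√h = 2√h₀ − (0.0235/A) t.
Set h = 0: 2√h₀ = (0.0235/A) t_empty ⇒ t_empty = 2A√h₀/0.0235.
t_empty = 2·7.73·√4.22/0.0235 = 15.460·2.0543/0.0235 = 1351.4 s.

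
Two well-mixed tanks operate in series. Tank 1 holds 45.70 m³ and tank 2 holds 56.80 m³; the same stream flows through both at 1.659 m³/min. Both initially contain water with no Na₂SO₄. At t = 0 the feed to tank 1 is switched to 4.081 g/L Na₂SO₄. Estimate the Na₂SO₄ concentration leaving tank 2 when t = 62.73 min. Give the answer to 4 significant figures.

Time constants: τᵢ = Vᵢ/Q for each well-mixed tank.
τ₁ = 45.70/1.659 = 27.5467 min; τ₂ = 56.80/1.659 = 34.2375 min.
Solving the cascade with C₁(0)=C₂(0)=0 gives C₂(t) = C_in[1 − (τ₁ e^(−t/τ₁) − τ₂ e^(−t/τ₂))/(τ₁ − τ₂)].
At t = 62.73: e^(−t/τ₁) = 0.102569, e^(−t/τ₂) = 0.160061.
C₂ = 4.081·[1 − (27.5467·0.102569 − 34.2375·0.160061)/(-6.69078)] = 4.081·0.603238 = 2.46181 g/L.

2.462 g/L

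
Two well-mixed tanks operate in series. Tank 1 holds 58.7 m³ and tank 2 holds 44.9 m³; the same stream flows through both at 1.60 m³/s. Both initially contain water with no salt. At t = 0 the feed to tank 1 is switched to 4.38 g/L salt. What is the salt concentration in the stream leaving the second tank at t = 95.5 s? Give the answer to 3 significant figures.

3.47 g/L

Species balance on tank i: dCᵢ/dt = (Cᵢ₋₁ − Cᵢ)/τᵢ with τᵢ = Vᵢ/Q.
τ₁ = 58.7/1.60 = 36.688 s; τ₂ = 44.9/1.60 = 28.062 s.
Solving the cascade with C₁(0)=C₂(0)=0 gives C₂(t) = C_in[1 − (τ₁ e^(−t/τ₁) − τ₂ e^(−t/τ₂))/(τ₁ − τ₂)].
At t = 95.5: e^(−t/τ₁) = 0.074046, e^(−t/τ₂) = 0.033269.
C₂ = 4.38·[1 − (36.688·0.074046 − 28.062·0.033269)/(8.6250)] = 4.38·0.79328 = 3.4746 g/L.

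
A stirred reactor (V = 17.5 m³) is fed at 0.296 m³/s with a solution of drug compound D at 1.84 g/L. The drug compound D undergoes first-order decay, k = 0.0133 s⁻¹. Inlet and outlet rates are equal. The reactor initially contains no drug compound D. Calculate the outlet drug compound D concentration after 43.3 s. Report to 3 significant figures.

0.752 g/L

V dC/dt = Q(C_in − C) − k V C.
This is linear with rate a = Q/V + k = 0.030214 s⁻¹.
C_ss = Q C_in/(Q + kV) = 1.0301 g/L; C(t) = C_ss + (C₀ − C_ss) e^(−a t).
C(43.3) = 1.0301 + (-1.0301)·e^(−0.030214·43.3) = 1.0301 + (-1.0301)·0.27028 = 0.75164 g/L.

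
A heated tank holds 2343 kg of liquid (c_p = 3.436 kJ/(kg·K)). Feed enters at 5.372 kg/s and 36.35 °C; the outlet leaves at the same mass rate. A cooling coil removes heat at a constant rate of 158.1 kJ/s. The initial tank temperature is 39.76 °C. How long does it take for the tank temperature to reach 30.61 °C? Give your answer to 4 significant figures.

M c_p dT/dt = ṁ c_p (T_in − T) − Q̇.
τ = M/ṁ = 436.150 s; T_ss = T_in − Q̇/(ṁ c_p) = 27.7847 °C.
T(t) = T_ss + (T₀ − T_ss) e^(−t/τ). Set T = 30.61:
e^(−t/τ) = (30.61 − 27.7847)/(39.76 − 27.7847) = 0.235927
t = −436.150 · ln(0.235927) = 629.902 s.

629.9 s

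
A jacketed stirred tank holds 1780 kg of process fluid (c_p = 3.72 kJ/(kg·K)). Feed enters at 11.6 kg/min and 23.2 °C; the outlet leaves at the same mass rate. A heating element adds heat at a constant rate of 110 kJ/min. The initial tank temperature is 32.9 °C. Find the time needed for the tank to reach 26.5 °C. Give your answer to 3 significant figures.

346 min

First-law balance (no shaft work): M c_p dT/dt = ṁ c_p (T_in − T) + 110.
τ = M/ṁ = 153.45 min; T_ss = T_in + Q̇/(ṁ c_p) = 25.749 °C.
T(t) = T_ss + (T₀ − T_ss) e^(−t/τ). Set T = 26.5:
e^(−t/τ) = (26.5 − 25.749)/(32.9 − 25.749) = 0.10500
t = −153.45 · ln(0.10500) = 345.83 min.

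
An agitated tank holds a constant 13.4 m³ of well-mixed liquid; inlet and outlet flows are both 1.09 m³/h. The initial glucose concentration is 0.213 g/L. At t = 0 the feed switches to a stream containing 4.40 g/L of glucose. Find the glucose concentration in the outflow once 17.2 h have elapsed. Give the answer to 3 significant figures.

3.37 g/L

Species balance on the tank: V dC/dt = Q(C_in − C).
Time constant τ = V/Q = 13.4/1.09 = 12.294 h.
This is linear first-order; C(t) = C_in + (C₀ − C_in) e^(−t/τ).
C(17.2) = 4.40 + (0.213 − 4.40)·e^(−17.2/12.294) = 4.40 + (-4.1870)·0.24682 = 3.3666 g/L.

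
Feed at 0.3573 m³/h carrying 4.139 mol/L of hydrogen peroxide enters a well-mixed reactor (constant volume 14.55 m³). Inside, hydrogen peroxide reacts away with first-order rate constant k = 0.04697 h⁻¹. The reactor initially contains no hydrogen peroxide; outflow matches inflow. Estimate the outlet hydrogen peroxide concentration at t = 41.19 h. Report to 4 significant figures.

1.346 mol/L

Species balance: V dC/dt = Q C_in − Q C − k V C.
dC/dt = (Q/V) C_in − (Q/V + k) C; effective rate a = Q/V + k = 0.0245567 + 0.04697 = 0.0715267 h⁻¹.
C_ss = Q C_in/(Q + kV) = 1.42101 mol/L; C(t) = C_ss + (C₀ − C_ss) e^(−a t).
C(41.19) = 1.42101 + (-1.42101)·e^(−0.0715267·41.19) = 1.42101 + (-1.42101)·0.0525398 = 1.34635 mol/L.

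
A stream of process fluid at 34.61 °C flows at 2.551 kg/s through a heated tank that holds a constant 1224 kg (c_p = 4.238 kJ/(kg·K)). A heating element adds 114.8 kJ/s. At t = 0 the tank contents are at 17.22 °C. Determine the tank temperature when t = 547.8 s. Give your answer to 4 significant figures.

36.29 °C

Unsteady energy balance on the tank contents: M c_p dT/dt = ṁ c_p (T_in − T) + 114.8.
Rearrange: dT/dt = (T_ss − T)/τ with τ = M/ṁ = 479.812 s and T_ss = T_in + Q̇/(ṁ c_p) = 45.2287 °C.
This is linear first-order; T(t) = T_ss + (T₀ − T_ss) e^(−t/τ).
T(547.8) = 45.2287 + (-28.0087)·e^(−547.8/479.812) = 45.2287 + (-28.0087)·0.319277 = 36.2862 °C.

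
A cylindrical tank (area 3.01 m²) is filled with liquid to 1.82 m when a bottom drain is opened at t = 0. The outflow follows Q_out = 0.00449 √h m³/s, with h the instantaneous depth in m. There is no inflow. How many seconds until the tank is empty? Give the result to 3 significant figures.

Mass balance (ρ constant): A dh/dt = −0.00449 √h.
This is separable: 2 d(√h)/dt = −0.00449/A, so √h = √h₀ − (0.00449/(2A)) t.
Set h = 0: 2√h₀ = (0.00449/A) t_empty ⇒ t_empty = 2A√h₀/0.00449.
t_empty = 2·3.01·√1.82/0.00449 = 6.0200·1.3491/0.00449 = 1808.8 s.

1810 s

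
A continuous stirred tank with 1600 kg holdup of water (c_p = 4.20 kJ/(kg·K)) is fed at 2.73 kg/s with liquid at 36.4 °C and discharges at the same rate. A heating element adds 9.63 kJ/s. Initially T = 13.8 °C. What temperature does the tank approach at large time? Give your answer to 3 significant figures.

Energy balance: M c_p dT/dt = ṁ c_p (T_in − T) + 9.63.
At steady state dT/dt = 0 ⇒ T_ss = T_in + Q̇/(ṁ c_p) = 36.4 + 9.63/(2.73·4.20) = 37.240 °C.

37.2 °C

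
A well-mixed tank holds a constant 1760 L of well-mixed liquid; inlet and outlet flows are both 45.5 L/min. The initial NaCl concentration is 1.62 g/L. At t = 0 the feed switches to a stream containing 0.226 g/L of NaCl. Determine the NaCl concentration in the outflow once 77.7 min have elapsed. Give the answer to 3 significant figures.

0.413 g/L

Unsteady species balance (constant V, well mixed): V dC/dt = Q(C_in − C).
Rewrite as dC/dt + C/τ = C_in/τ, τ = V/Q = 38.681 min.
Solution: C(t) = C_in + (C₀ − C_in) e^(−t/τ).
C(77.7) = 0.226 + (1.62 − 0.226)·e^(−77.7/38.681) = 0.226 + (1.3940)·0.13416 = 0.41302 g/L.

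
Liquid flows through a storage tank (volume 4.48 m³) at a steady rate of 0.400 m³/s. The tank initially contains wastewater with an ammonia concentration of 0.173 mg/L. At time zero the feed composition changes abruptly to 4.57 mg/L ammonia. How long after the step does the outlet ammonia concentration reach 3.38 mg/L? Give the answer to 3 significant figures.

14.6 s

Species balance on the tank: V dC/dt = Q(C_in − C), so τ = V/Q = 11.200 s.
C(t) = C_in + (C₀ − C_in) e^(−t/τ). Set C = 3.38 and solve for t:
e^(−t/τ) = (C − C_in)/(C₀ − C_in) = (3.38 − 4.57)/(0.173 − 4.57) = 0.27064
t = −τ ln(…) = 11.200 × 1.3070 = 14.638 s.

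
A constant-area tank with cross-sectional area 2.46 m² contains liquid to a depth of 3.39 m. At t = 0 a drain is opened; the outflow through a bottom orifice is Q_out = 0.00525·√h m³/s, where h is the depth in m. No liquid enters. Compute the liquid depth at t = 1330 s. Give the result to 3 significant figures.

With no inflow, A dh/dt = −0.00525 √h.
∫ h^(−1/2) dh = −(0.00525/A) ∫ dt, giving 2√h = 2√h₀ − (0.00525/A) t.
√h = √3.39 − 0.00525·1330/(2·2.46) = 1.8412 − 1.4192 = 0.42199.
h = 0.42199² = 0.17807 m.

0.178 m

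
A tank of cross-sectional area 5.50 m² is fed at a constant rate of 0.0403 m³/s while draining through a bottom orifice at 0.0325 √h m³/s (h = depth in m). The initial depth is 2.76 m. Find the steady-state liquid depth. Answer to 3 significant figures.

Level balance: A dh/dt = 0.0403 − 0.0325 √h. Setting dh/dt = 0:
Q_in = 0.0325 √h_ss ⇒ √h_ss = 0.0403/0.0325 = 1.2400.
h_ss = 1.2400² = 1.5376 m. (Since h₀ = 2.76 m > h_ss, the level will fall toward this value.)

1.54 m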